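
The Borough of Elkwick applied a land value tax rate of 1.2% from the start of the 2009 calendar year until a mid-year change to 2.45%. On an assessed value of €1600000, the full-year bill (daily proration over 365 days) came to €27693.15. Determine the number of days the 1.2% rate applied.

210 days

Let d = days at the first rate; then 365 − d days at the second rate.
€1600000 × [1.2%·d + 2.45%·(365−d)] / 365 = €27693.15
Solving gives d = 210, so the new rate took effect on 30 Jul 2009.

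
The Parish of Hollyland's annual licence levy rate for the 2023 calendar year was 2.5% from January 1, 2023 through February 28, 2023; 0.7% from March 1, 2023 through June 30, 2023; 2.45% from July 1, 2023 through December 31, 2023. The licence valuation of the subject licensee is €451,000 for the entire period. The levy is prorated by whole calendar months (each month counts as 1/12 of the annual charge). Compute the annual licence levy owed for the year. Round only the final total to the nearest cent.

January 1 – February 28, 2023: 2 months at 2.5% → €451,000 × 2.5% × 2/12 = €1,879.1667
March 1 – June 30, 2023: 4 months at 0.7% → €451,000 × 0.7% × 4/12 = €1,052.3333
July 1 – December 31, 2023: 6 months at 2.45% → €451,000 × 2.45% × 6/12 = €5,524.7500
Total = €8,456.2500

€8,456.25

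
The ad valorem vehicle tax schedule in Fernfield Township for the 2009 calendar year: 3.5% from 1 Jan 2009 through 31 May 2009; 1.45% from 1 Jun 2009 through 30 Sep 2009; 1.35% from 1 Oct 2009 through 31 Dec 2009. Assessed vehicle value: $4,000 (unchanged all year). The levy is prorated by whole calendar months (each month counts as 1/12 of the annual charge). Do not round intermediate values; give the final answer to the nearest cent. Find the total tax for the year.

1 Jan – 31 May 2009: 5 months at 3.5% → $4,000 × 3.5% × 5/12 = $58.3333
1 Jun – 30 Sep 2009: 4 months at 1.45% → $4,000 × 1.45% × 4/12 = $19.3333
1 Oct – 31 Dec 2009: 3 months at 1.35% → $4,000 × 1.35% × 3/12 = $13.5000
Total = $91.1667

$91.17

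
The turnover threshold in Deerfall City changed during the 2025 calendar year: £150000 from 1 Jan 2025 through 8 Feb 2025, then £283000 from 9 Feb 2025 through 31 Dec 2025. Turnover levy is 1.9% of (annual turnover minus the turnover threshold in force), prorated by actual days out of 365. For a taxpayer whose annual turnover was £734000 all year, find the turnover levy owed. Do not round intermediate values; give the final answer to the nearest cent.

1 Jan – 8 Feb 2025: 39 days, exemption £150000 → (£734000 − £150000) × 1.9% × 39/365 = £1185.6000
9 Feb – 31 Dec 2025: 326 days, exemption £283000 → (£734000 − £283000) × 1.9% × 326/365 = £7653.4082
Total = £8839.0082

£8839.01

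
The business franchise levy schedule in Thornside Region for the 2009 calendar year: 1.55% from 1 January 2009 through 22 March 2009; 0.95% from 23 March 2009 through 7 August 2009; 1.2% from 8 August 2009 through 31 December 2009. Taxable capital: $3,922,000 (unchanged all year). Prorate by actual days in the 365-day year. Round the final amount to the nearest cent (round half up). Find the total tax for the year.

$46,403.17

1 January – 22 March 2009: 81 days at 1.55% → $3,922,000 × 1.55% × 81/365 = $13,490.6055
23 March – 7 August 2009: 138 days at 0.95% → $3,922,000 × 0.95% × 138/365 = $14,086.9644
8 August – 31 December 2009: 146 days at 1.2% → $3,922,000 × 1.2% × 146/365 = $18,825.6000
Total = $46,403.1699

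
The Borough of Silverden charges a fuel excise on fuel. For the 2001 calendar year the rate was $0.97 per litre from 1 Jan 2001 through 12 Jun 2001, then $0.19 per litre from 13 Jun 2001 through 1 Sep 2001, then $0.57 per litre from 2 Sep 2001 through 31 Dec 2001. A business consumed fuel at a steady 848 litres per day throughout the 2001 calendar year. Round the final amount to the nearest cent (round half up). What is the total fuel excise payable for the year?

1 Jan – 12 Jun 2001: 163 days × 848 litres/day = 138,224 litres at $0.97/litre → $134,077.28
13 Jun – 1 Sep 2001: 81 days × 848 litres/day = 68,688 litres at $0.19/litre → $13,050.72
2 Sep – 31 Dec 2001: 121 days × 848 litres/day = 102,608 litres at $0.57/litre → $58,486.56

$205,614.56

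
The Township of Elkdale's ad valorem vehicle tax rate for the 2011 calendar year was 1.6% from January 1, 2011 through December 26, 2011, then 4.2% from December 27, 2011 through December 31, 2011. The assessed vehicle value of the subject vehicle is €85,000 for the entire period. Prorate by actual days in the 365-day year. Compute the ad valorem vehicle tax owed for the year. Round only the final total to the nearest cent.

€1,390.27

January 1 – December 26, 2011: 360 days at 1.6% → €85,000 × 1.6% × 360/365 = €1,341.3699
December 27 – December 31, 2011: 5 days at 4.2% → €85,000 × 4.2% × 5/365 = €48.9041
Total = €1,390.2740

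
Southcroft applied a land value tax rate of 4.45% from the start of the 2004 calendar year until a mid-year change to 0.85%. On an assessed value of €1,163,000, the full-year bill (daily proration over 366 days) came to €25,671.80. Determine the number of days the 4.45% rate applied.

Let d = days at the first rate; then 366 − d days at the second rate.
€1,163,000 × [4.45%·d + 0.85%·(366−d)] / 366 = €25,671.80
Solving gives d = 138, so the new rate took effect on 18 May 2004.

138 days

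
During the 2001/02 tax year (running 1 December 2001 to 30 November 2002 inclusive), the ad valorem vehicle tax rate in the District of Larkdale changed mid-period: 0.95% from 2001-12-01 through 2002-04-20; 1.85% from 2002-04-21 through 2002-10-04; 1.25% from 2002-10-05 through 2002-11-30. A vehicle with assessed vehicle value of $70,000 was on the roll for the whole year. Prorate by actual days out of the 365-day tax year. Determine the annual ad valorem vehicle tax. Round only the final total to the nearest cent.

2001-12-01 to 2002-04-20: 141 days at 0.95% → $70,000 × 0.95% × 141/365 = $256.8904
2002-04-21 to 2002-10-04: 167 days at 1.85% → $70,000 × 1.85% × 167/365 = $592.5068
2002-10-05 to 2002-11-30: 57 days at 1.25% → $70,000 × 1.25% × 57/365 = $136.6438
Total = $986.0411

$986.04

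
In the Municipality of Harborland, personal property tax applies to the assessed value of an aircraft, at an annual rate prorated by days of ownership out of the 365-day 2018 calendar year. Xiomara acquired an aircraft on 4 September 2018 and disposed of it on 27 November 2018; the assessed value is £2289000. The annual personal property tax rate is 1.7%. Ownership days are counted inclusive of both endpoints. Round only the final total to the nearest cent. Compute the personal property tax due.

Days held (4 September – 27 November 2018): 85 out of 365
Tax = £2289000 × 1.7% × 85/365 = £9061.9315

£9061.93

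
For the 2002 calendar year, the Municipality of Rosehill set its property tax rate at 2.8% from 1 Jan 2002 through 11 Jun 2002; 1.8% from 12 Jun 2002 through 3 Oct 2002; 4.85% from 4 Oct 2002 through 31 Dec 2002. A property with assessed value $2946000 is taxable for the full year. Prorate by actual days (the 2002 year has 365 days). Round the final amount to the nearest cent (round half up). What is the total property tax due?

1 Jan – 11 Jun 2002: 162 days at 2.8% → $2946000 × 2.8% × 162/365 = $36611.1123
12 Jun – 3 Oct 2002: 114 days at 1.8% → $2946000 × 1.8% × 114/365 = $16562.1699
4 Oct – 31 Dec 2002: 89 days at 4.85% → $2946000 × 4.85% × 89/365 = $34839.4767
Total = $88012.7589

$88012.76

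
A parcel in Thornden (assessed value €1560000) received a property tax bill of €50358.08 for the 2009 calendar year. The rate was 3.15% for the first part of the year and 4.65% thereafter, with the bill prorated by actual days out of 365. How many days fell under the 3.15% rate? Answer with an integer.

Let d = days at the first rate; then 365 − d days at the second rate.
€1560000 × [3.15%·d + 4.65%·(365−d)] / 365 = €50358.08
Solving gives d = 346, so the new rate took effect on 13 Dec 2009.

346 days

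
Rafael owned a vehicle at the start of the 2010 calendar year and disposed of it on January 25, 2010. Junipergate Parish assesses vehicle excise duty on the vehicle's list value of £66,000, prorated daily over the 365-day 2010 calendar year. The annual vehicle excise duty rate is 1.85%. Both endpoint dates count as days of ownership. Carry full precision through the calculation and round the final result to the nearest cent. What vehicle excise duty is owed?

Days held (January 1 – January 25, 2010): 25 out of 365
Tax = £66,000 × 1.85% × 25/365 = £83.6301

£83.63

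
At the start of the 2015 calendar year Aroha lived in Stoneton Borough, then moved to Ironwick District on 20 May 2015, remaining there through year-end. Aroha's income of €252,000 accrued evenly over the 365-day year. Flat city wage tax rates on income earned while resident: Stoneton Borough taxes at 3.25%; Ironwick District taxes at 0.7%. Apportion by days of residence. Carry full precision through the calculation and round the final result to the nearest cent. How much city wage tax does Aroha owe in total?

Stoneton Borough, 1 January – 19 May 2015: 139 days → €252,000 × 3.25% × 139/365 = €3,118.9315
Ironwick District, 20 May – 31 December 2015: 226 days → €252,000 × 0.7% × 226/365 = €1,092.2301
Total = €4,211.1616

€4,211.16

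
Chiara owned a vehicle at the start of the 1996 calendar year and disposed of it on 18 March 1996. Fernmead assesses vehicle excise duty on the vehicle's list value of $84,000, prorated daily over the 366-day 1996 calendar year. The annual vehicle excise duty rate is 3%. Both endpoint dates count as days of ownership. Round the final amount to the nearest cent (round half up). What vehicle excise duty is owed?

Days held (1 January – 18 March 1996): 78 out of 366
Tax = $84,000 × 3% × 78/366 = $537.0492

$537.05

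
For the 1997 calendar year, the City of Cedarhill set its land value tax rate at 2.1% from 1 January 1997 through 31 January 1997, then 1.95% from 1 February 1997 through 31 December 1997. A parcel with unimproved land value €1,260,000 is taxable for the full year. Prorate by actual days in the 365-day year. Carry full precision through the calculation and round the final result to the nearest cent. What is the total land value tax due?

€24,730.52

1 January – 31 January 1997: 31 days at 2.1% → €1,260,000 × 2.1% × 31/365 = €2,247.2877
1 February – 31 December 1997: 334 days at 1.95% → €1,260,000 × 1.95% × 334/365 = €22,483.2329
Total = €24,730.5205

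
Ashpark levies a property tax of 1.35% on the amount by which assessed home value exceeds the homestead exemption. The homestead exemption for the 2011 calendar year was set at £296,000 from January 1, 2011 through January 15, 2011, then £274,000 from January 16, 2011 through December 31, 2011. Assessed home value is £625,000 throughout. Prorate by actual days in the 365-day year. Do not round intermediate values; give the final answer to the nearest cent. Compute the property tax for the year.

£4,726.29

January 1 – January 15, 2011: 15 days, exemption £296,000 → (£625,000 − £296,000) × 1.35% × 15/365 = £182.5274
January 16 – December 31, 2011: 350 days, exemption £274,000 → (£625,000 − £274,000) × 1.35% × 350/365 = £4,543.7671
Total = £4,726.2945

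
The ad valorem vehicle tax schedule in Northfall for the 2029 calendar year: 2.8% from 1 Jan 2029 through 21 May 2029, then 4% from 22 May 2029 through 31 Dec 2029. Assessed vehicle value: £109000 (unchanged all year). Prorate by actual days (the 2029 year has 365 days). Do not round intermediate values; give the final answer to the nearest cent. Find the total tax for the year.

1 Jan – 21 May 2029: 141 days at 2.8% → £109000 × 2.8% × 141/365 = £1178.9918
22 May – 31 Dec 2029: 224 days at 4% → £109000 × 4% × 224/365 = £2675.7260
Total = £3854.7178

£3854.72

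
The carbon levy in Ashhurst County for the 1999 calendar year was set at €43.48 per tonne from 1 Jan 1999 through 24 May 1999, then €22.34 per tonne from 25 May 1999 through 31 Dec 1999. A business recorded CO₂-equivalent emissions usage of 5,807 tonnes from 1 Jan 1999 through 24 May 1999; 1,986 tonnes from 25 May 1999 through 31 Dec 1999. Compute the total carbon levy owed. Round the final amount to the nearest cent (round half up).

€296,855.60

1 Jan – 24 May 1999: 5,807 tonnes at €43.48/tonne → €252,488.36
25 May – 31 Dec 1999: 1,986 tonnes at €22.34/tonne → €44,367.24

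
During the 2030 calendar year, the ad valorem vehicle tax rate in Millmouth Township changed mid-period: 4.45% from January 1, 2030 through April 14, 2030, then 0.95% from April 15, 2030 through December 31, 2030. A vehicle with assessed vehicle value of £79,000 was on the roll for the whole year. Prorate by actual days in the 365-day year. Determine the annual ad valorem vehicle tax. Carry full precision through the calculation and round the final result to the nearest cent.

£1,538.34

January 1 – April 14, 2030: 104 days at 4.45% → £79,000 × 4.45% × 104/365 = £1,001.6767
April 15 – December 31, 2030: 261 days at 0.95% → £79,000 × 0.95% × 261/365 = £536.6589
Total = £1,538.3356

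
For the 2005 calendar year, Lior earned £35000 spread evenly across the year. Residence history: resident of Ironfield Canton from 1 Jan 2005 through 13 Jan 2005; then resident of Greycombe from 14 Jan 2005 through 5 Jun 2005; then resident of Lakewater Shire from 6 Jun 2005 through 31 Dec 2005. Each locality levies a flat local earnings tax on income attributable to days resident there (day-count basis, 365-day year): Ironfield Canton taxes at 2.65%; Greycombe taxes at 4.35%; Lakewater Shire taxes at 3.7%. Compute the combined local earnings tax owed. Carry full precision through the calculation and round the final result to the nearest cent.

Ironfield Canton, 1 Jan – 13 Jan 2005: 13 days → £35000 × 2.65% × 13/365 = £33.0342
Greycombe, 14 Jan – 5 Jun 2005: 143 days → £35000 × 4.35% × 143/365 = £596.4863
Lakewater Shire, 6 Jun – 31 Dec 2005: 209 days → £35000 × 3.7% × 209/365 = £741.5205
Total = £1371.0411

£1371.04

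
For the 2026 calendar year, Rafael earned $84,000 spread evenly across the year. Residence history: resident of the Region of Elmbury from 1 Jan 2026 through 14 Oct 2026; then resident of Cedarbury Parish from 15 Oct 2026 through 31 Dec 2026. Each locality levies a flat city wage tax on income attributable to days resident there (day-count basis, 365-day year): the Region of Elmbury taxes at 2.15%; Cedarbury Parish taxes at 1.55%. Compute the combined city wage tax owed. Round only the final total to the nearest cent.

$1,698.30

The Region of Elmbury, 1 Jan – 14 Oct 2026: 287 days → $84,000 × 2.15% × 287/365 = $1,420.0603
Cedarbury Parish, 15 Oct – 31 Dec 2026: 78 days → $84,000 × 1.55% × 78/365 = $278.2356
Total = $1,698.2959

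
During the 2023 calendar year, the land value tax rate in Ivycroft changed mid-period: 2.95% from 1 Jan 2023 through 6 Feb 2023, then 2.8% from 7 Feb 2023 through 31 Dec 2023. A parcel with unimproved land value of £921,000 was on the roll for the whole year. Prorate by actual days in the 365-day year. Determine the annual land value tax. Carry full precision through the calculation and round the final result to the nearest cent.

1 Jan – 6 Feb 2023: 37 days at 2.95% → £921,000 × 2.95% × 37/365 = £2,754.1685
7 Feb – 31 Dec 2023: 328 days at 2.8% → £921,000 × 2.8% × 328/365 = £23,173.8740
Total = £25,928.0425

£25,928.04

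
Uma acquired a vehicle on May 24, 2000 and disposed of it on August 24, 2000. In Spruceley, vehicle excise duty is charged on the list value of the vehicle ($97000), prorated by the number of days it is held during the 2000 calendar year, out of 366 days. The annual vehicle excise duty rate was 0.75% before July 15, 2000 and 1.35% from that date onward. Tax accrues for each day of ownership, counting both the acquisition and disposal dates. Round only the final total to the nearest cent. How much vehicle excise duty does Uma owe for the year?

$250.05

May 24 – July 14, 2000: 52 days at 0.75% → $97000 × 0.75% × 52/366 = $103.3607
July 15 – August 24, 2000: 41 days at 1.35% → $97000 × 1.35% × 41/366 = $146.6926
Total = $250.0533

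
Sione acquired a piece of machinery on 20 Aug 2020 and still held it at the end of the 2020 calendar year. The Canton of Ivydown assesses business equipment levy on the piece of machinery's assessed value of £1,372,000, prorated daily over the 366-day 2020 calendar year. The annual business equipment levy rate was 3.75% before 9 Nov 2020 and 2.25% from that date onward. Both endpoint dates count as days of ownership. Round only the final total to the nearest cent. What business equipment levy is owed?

£15,856.72

20 Aug – 8 Nov 2020: 81 days at 3.75% → £1,372,000 × 3.75% × 81/366 = £11,386.4754
9 Nov – 31 Dec 2020: 53 days at 2.25% → £1,372,000 × 2.25% × 53/366 = £4,470.2459
Total = £15,856.7213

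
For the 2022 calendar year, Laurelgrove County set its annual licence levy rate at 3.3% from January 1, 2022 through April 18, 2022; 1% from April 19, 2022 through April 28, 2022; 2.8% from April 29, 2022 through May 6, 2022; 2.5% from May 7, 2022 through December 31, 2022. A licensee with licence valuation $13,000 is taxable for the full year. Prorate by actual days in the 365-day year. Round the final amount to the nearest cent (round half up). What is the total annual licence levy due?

January 1 – April 18, 2022: 108 days at 3.3% → $13,000 × 3.3% × 108/365 = $126.9370
April 19 – April 28, 2022: 10 days at 1% → $13,000 × 1% × 10/365 = $3.5616
April 29 – May 6, 2022: 8 days at 2.8% → $13,000 × 2.8% × 8/365 = $7.9781
May 7 – December 31, 2022: 239 days at 2.5% → $13,000 × 2.5% × 239/365 = $212.8082
Total = $351.2849

$351.28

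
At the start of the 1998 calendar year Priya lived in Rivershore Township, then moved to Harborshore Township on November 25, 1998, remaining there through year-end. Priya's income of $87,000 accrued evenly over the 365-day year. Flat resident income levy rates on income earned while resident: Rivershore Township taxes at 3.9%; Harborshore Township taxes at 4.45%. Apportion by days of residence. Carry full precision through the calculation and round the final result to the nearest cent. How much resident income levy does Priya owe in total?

$3,441.51

Rivershore Township, January 1 – November 24, 1998: 328 days → $87,000 × 3.9% × 328/365 = $3,049.0521
Harborshore Township, November 25 – December 31, 1998: 37 days → $87,000 × 4.45% × 37/365 = $392.4534
Total = $3,441.5055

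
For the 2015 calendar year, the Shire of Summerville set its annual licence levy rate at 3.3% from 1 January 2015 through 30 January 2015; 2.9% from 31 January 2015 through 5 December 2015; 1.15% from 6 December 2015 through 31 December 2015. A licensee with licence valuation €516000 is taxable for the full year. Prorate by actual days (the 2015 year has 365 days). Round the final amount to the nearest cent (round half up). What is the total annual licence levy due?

1 January – 30 January 2015: 30 days at 3.3% → €516000 × 3.3% × 30/365 = €1399.5616
31 January – 5 December 2015: 309 days at 2.9% → €516000 × 2.9% × 309/365 = €12668.1534
6 December – 31 December 2015: 26 days at 1.15% → €516000 × 1.15% × 26/365 = €422.6959
Total = €14490.4110

€14490.41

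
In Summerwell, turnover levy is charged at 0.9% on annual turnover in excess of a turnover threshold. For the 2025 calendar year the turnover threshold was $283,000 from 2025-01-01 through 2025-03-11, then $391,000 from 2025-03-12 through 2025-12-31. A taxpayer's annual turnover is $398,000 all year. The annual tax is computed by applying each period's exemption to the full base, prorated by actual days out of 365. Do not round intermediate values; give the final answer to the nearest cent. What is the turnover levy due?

2025-01-01 to 2025-03-11: 70 days, exemption $283,000 → ($398,000 − $283,000) × 0.9% × 70/365 = $198.4932
2025-03-12 to 2025-12-31: 295 days, exemption $391,000 → ($398,000 − $391,000) × 0.9% × 295/365 = $50.9178
Total = $249.4110

$249.41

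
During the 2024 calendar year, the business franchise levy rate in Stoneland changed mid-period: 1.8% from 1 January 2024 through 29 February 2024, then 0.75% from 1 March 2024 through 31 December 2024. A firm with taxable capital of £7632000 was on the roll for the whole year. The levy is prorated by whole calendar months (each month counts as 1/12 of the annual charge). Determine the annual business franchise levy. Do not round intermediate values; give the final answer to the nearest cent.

£70596.00

1 January – 29 February 2024: 2 months at 1.8% → £7632000 × 1.8% × 2/12 = £22896.0000
1 March – 31 December 2024: 10 months at 0.75% → £7632000 × 0.75% × 10/12 = £47700.0000
Total = £70596.0000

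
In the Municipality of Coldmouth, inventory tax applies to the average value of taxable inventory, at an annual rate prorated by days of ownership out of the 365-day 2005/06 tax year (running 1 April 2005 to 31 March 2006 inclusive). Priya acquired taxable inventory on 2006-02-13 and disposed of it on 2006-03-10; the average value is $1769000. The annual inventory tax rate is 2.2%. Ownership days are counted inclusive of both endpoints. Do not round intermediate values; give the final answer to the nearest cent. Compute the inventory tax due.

$2772.24

Days held (2006-02-13 to 2006-03-10): 26 out of 365
Tax = $1769000 × 2.2% × 26/365 = $2772.2411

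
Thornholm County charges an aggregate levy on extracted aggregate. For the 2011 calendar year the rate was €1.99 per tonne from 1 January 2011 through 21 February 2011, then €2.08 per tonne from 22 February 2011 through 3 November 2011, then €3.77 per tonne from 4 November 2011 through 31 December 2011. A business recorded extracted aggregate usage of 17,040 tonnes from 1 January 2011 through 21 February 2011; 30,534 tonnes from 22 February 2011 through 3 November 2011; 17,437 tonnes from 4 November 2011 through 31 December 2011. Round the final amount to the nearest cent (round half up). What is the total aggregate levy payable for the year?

€163,157.81

1 January – 21 February 2011: 17,040 tonnes at €1.99/tonne → €33,909.60
22 February – 3 November 2011: 30,534 tonnes at €2.08/tonne → €63,510.72
4 November – 31 December 2011: 17,437 tonnes at €3.77/tonne → €65,737.49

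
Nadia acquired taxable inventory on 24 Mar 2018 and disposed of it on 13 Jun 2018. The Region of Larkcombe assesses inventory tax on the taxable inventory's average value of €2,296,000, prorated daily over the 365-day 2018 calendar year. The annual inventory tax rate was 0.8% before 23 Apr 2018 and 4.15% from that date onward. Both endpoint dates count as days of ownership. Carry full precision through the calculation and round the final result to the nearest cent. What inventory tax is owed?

€15,084.41

24 Mar – 22 Apr 2018: 30 days at 0.8% → €2,296,000 × 0.8% × 30/365 = €1,509.6986
23 Apr – 13 Jun 2018: 52 days at 4.15% → €2,296,000 × 4.15% × 52/365 = €13,574.7068
Total = €15,084.4055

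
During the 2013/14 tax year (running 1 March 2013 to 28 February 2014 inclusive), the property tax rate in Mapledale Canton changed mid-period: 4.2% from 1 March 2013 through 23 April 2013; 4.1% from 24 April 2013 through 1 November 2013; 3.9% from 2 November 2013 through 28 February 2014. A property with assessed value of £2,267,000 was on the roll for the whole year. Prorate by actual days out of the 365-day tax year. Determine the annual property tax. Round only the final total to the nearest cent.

£91,804.18

1 March – 23 April 2013: 54 days at 4.2% → £2,267,000 × 4.2% × 54/365 = £14,086.4548
24 April – 1 November 2013: 192 days at 4.1% → £2,267,000 × 4.1% × 192/365 = £48,892.6685
2 November 2013 – 28 February 2014: 119 days at 3.9% → £2,267,000 × 3.9% × 119/365 = £28,825.0603
Total = £91,804.1836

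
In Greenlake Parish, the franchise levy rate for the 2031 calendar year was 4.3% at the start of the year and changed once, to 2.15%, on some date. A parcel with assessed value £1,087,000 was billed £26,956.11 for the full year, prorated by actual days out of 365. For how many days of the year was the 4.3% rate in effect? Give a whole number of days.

Let d = days at the first rate; then 365 − d days at the second rate.
£1,087,000 × [4.3%·d + 2.15%·(365−d)] / 365 = £26,956.11
Solving gives d = 56, so the new rate took effect on February 26, 2031.

56 days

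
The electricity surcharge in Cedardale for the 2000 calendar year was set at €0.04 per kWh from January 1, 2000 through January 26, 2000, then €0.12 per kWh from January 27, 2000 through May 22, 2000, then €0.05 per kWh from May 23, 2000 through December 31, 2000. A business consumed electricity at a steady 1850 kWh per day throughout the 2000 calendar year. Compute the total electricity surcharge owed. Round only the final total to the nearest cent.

€48,525.50

January 1 – January 26, 2000: 26 days × 1850 kWh/day = 48,100 kWh at €0.04/kWh → €1,924.00
January 27 – May 22, 2000: 117 days × 1850 kWh/day = 216,450 kWh at €0.12/kWh → €25,974.00
May 23 – December 31, 2000: 223 days × 1850 kWh/day = 412,550 kWh at €0.05/kWh → €20,627.50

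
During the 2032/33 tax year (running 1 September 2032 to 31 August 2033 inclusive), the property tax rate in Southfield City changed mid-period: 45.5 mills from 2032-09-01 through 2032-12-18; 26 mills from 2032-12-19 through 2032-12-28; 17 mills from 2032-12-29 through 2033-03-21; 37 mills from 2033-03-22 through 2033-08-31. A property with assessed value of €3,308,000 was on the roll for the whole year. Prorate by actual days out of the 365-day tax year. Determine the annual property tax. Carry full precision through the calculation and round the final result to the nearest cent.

2032-09-01 to 2032-12-18: 109 days at 45.5 mills → €3,308,000 × 4.55% × 109/365 = €44,948.0164
2032-12-19 to 2032-12-28: 10 days at 26 mills → €3,308,000 × 2.6% × 10/365 = €2,356.3836
2032-12-29 to 2033-03-21: 83 days at 17 mills → €3,308,000 × 1.7% × 83/365 = €12,787.9123
2033-03-22 to 2033-08-31: 163 days at 37 mills → €3,308,000 × 3.7% × 163/365 = €54,659.0356
Total = €114,751.3479

€114,751.35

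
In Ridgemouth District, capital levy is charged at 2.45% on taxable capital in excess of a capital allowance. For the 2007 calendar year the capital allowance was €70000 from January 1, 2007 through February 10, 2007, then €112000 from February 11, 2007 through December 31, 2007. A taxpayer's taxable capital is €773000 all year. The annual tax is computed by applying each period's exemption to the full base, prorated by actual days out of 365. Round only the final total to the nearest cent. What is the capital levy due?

€16310.09

January 1 – February 10, 2007: 41 days, exemption €70000 → (€773000 − €70000) × 2.45% × 41/365 = €1934.6945
February 11 – December 31, 2007: 324 days, exemption €112000 → (€773000 − €112000) × 2.45% × 324/365 = €14375.3918
Total = €16310.0863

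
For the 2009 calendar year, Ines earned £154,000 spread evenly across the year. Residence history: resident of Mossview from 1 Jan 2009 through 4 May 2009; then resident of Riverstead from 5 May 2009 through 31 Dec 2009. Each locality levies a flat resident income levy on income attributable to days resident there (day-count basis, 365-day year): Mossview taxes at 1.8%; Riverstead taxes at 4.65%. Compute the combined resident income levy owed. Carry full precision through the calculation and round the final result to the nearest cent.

Mossview, 1 Jan – 4 May 2009: 124 days → £154,000 × 1.8% × 124/365 = £941.7205
Riverstead, 5 May – 31 Dec 2009: 241 days → £154,000 × 4.65% × 241/365 = £4,728.2219
Total = £5,669.9425

£5,669.94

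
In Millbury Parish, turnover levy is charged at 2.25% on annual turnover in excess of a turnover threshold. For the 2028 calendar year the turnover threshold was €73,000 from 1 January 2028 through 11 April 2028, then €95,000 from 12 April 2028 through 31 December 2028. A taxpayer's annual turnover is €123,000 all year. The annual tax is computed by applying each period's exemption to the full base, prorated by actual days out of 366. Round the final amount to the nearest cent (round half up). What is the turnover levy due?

€767.95

1 January – 11 April 2028: 102 days, exemption €73,000 → (€123,000 − €73,000) × 2.25% × 102/366 = €313.5246
12 April – 31 December 2028: 264 days, exemption €95,000 → (€123,000 − €95,000) × 2.25% × 264/366 = €454.4262
Total = €767.9508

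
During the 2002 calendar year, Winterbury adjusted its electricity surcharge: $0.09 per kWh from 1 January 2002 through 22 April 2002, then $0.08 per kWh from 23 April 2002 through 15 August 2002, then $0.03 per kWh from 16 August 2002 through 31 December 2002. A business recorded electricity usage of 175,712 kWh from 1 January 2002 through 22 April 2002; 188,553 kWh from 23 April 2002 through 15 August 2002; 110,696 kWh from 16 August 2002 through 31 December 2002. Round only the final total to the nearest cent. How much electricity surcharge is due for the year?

1 January – 22 April 2002: 175,712 kWh at $0.09/kWh → $15,814.08
23 April – 15 August 2002: 188,553 kWh at $0.08/kWh → $15,084.24
16 August – 31 December 2002: 110,696 kWh at $0.03/kWh → $3,320.88

$34,219.20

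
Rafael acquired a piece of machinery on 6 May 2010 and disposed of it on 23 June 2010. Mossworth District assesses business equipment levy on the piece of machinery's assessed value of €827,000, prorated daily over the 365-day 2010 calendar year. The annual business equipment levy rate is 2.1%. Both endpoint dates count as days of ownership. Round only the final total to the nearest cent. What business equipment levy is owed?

Days held (6 May – 23 June 2010): 49 out of 365
Tax = €827,000 × 2.1% × 49/365 = €2,331.4603

€2,331.46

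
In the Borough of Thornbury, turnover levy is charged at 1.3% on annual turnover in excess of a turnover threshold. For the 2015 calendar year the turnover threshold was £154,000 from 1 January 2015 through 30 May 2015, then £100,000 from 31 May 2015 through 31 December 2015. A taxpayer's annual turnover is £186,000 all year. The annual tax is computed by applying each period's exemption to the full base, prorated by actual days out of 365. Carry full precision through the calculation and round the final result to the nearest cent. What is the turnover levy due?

£829.51

1 January – 30 May 2015: 150 days, exemption £154,000 → (£186,000 − £154,000) × 1.3% × 150/365 = £170.9589
31 May – 31 December 2015: 215 days, exemption £100,000 → (£186,000 − £100,000) × 1.3% × 215/365 = £658.5479
Total = £829.5068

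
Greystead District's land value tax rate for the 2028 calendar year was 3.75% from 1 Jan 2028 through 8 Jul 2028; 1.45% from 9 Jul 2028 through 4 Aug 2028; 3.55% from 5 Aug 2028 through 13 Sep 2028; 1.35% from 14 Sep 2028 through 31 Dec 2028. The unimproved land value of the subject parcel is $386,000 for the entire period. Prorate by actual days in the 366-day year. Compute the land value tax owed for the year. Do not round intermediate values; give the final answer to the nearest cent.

1 Jan – 8 Jul 2028: 190 days at 3.75% → $386,000 × 3.75% × 190/366 = $7,514.3443
9 Jul – 4 Aug 2028: 27 days at 1.45% → $386,000 × 1.45% × 27/366 = $412.8934
5 Aug – 13 Sep 2028: 40 days at 3.55% → $386,000 × 3.55% × 40/366 = $1,497.5956
14 Sep – 31 Dec 2028: 109 days at 1.35% → $386,000 × 1.35% × 109/366 = $1,551.9098
Total = $10,976.7432

$10,976.74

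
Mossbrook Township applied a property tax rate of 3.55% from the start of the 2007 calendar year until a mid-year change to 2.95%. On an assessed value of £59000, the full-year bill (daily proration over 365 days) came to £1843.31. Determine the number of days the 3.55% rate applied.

106 days

Let d = days at the first rate; then 365 − d days at the second rate.
£59000 × [3.55%·d + 2.95%·(365−d)] / 365 = £1843.31
Solving gives d = 106, so the new rate took effect on April 17, 2007.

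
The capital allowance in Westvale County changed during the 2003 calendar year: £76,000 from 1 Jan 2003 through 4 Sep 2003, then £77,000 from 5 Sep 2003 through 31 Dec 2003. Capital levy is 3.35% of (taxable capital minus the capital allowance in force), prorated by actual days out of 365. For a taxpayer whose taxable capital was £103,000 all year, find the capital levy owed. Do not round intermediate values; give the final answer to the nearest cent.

1 Jan – 4 Sep 2003: 247 days, exemption £76,000 → (£103,000 − £76,000) × 3.35% × 247/365 = £612.0863
5 Sep – 31 Dec 2003: 118 days, exemption £77,000 → (£103,000 − £77,000) × 3.35% × 118/365 = £281.5836
Total = £893.6699

£893.67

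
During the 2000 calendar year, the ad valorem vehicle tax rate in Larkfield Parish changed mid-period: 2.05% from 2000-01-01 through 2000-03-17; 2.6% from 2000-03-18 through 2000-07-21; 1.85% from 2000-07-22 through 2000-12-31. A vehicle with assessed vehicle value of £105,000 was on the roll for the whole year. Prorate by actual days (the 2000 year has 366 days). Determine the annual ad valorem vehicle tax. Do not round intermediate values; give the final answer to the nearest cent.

£2,257.79

2000-01-01 to 2000-03-17: 77 days at 2.05% → £105,000 × 2.05% × 77/366 = £452.8484
2000-03-18 to 2000-07-21: 126 days at 2.6% → £105,000 × 2.6% × 126/366 = £939.8361
2000-07-22 to 2000-12-31: 163 days at 1.85% → £105,000 × 1.85% × 163/366 = £865.1025
Total = £2,257.7869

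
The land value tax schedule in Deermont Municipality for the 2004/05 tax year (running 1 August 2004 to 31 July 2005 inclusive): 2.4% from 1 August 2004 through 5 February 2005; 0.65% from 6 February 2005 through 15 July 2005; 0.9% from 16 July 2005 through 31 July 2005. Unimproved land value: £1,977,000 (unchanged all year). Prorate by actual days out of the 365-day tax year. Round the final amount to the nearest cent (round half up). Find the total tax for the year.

1 August 2004 – 5 February 2005: 189 days at 2.4% → £1,977,000 × 2.4% × 189/365 = £24,568.9644
6 February – 15 July 2005: 160 days at 0.65% → £1,977,000 × 0.65% × 160/365 = £5,633.0959
16 July – 31 July 2005: 16 days at 0.9% → £1,977,000 × 0.9% × 16/365 = £779.9671
Total = £30,982.0274

£30,982.03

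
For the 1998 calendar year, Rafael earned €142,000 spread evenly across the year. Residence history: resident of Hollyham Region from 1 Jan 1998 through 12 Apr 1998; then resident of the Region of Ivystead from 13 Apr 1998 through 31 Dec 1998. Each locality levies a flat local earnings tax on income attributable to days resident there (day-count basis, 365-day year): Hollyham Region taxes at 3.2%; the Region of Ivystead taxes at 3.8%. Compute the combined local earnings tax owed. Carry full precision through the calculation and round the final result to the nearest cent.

€5,157.91

Hollyham Region, 1 Jan – 12 Apr 1998: 102 days → €142,000 × 3.2% × 102/365 = €1,269.8301
The Region of Ivystead, 13 Apr – 31 Dec 1998: 263 days → €142,000 × 3.8% × 263/365 = €3,888.0767
Total = €5,157.9068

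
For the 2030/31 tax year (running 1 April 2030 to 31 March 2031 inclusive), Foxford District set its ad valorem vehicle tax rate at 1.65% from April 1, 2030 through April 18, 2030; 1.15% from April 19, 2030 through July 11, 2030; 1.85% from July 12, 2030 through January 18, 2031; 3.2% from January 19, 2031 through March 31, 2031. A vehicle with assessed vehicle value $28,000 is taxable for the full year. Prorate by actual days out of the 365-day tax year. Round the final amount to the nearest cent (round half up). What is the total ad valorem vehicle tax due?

April 1 – April 18, 2030: 18 days at 1.65% → $28,000 × 1.65% × 18/365 = $22.7836
April 19 – July 11, 2030: 84 days at 1.15% → $28,000 × 1.15% × 84/365 = $74.1041
July 12, 2030 – January 18, 2031: 191 days at 1.85% → $28,000 × 1.85% × 191/365 = $271.0630
January 19 – March 31, 2031: 72 days at 3.2% → $28,000 × 3.2% × 72/365 = $176.7452
Total = $544.6959

$544.70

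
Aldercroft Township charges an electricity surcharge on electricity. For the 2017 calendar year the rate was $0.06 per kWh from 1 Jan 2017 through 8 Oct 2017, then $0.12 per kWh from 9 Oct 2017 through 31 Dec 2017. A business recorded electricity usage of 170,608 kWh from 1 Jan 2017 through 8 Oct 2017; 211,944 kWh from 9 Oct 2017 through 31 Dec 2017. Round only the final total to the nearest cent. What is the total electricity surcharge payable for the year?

$35669.76

1 Jan – 8 Oct 2017: 170,608 kWh at $0.06/kWh → $10236.48
9 Oct – 31 Dec 2017: 211,944 kWh at $0.12/kWh → $25433.28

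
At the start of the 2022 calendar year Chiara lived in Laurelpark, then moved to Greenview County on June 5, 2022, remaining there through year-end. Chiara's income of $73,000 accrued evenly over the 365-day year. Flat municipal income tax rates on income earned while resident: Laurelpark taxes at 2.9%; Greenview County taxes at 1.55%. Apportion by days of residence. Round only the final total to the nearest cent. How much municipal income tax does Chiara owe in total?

$1,550.00

Laurelpark, January 1 – June 4, 2022: 155 days → $73,000 × 2.9% × 155/365 = $899.0000
Greenview County, June 5 – December 31, 2022: 210 days → $73,000 × 1.55% × 210/365 = $651.0000
Total = $1,550.0000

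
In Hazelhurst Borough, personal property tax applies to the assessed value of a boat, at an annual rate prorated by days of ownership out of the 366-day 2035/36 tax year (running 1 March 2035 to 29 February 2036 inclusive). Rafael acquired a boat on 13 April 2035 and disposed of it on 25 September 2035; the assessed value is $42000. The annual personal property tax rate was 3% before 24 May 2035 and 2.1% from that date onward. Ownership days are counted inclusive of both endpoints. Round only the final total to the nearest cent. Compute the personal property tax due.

13 April – 23 May 2035: 41 days at 3% → $42000 × 3% × 41/366 = $141.1475
24 May – 25 September 2035: 125 days at 2.1% → $42000 × 2.1% × 125/366 = $301.2295
Total = $442.3770

$442.38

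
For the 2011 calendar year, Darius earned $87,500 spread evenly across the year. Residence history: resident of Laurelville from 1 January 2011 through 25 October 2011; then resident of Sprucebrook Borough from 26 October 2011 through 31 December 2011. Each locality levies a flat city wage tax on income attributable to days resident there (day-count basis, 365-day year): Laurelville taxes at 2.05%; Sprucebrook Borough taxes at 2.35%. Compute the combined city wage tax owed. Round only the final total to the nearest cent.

Laurelville, 1 January – 25 October 2011: 298 days → $87,500 × 2.05% × 298/365 = $1,464.4863
Sprucebrook Borough, 26 October – 31 December 2011: 67 days → $87,500 × 2.35% × 67/365 = $377.4486
Total = $1,841.9349

$1,841.93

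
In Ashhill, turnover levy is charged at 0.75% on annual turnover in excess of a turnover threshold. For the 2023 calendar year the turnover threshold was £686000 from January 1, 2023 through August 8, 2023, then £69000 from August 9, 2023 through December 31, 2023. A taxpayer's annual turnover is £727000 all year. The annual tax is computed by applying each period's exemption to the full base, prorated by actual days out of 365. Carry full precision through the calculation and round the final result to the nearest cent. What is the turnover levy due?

£2145.82

January 1 – August 8, 2023: 220 days, exemption £686000 → (£727000 − £686000) × 0.75% × 220/365 = £185.3425
August 9 – December 31, 2023: 145 days, exemption £69000 → (£727000 − £69000) × 0.75% × 145/365 = £1960.4795
Total = £2145.8219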